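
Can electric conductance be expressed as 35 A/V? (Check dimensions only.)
Yes

electric conductance has SI base units: A^2 * s^3 / (kg * m^2)
A/V reduces to the same SI base units, so it is a valid unit for electric conductance.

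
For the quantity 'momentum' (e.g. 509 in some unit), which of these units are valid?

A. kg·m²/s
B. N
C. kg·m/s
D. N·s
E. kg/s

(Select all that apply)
C, D

momentum has SI base units: kg * m / s

Checking each option against kg * m / s:
  A. kg·m²/s: ✗ does not match
  B. N: ✗ does not match
  C. kg·m/s: ✓ matches
  D. N·s: ✓ matches
  E. kg/s: ✗ does not match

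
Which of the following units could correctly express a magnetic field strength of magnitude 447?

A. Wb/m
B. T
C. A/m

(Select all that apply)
C

magnetic field strength has SI base units: A / m

Checking each option against A / m:
  A. Wb/m: ✗ does not match
  B. T: ✗ does not match
  C. A/m: ✓ matches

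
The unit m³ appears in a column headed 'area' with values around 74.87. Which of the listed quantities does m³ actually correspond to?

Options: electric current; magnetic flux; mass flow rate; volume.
volume

area should have units dimensionally equivalent to m^2 (e.g. m²).
The given unit 'm³' reduces to m^3. Of the listed options, that is the dimensionality of volume.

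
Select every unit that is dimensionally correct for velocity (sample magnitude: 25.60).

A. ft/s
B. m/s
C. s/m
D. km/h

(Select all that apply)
A, B, D

velocity has SI base units: m / s

Checking each option against m / s:
  A. ft/s: ✓ matches
  B. m/s: ✓ matches
  C. s/m: ✗ does not match
  D. km/h: ✓ matches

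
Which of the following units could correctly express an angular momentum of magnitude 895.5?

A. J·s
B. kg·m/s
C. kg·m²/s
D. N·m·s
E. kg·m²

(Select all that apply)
A, C, D

angular momentum has SI base units: kg * m^2 / s

Checking each option against kg * m^2 / s:
  A. J·s: ✓ matches
  B. kg·m/s: ✗ does not match
  C. kg·m²/s: ✓ matches
  D. N·m·s: ✓ matches
  E. kg·m²: ✗ does not match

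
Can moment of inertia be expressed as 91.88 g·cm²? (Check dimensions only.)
Yes

moment of inertia has SI base units: kg * m^2
g·cm² reduces to the same SI base units, so it is a valid unit for moment of inertia.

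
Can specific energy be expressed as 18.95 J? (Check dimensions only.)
No

specific energy has SI base units: m^2 / s^2
J does NOT reduce to m^2 / s^2; a valid unit for specific energy would be e.g. J/kg.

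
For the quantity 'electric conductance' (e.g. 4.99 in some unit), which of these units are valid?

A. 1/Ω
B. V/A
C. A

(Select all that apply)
A

electric conductance has SI base units: A^2 * s^3 / (kg * m^2)

Checking each option against A^2 * s^3 / (kg * m^2):
  A. 1/Ω: ✓ matches
  B. V/A: ✗ does not match
  C. A: ✗ does not match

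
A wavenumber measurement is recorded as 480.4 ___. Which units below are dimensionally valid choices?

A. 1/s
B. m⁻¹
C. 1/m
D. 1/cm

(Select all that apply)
B, C, D

wavenumber has SI base units: 1 / m

Checking each option against 1 / m:
  A. 1/s: ✗ does not match
  B. m⁻¹: ✓ matches
  C. 1/m: ✓ matches
  D. 1/cm: ✓ matches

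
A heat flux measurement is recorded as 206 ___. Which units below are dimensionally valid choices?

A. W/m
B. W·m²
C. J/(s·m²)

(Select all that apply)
C

heat flux has SI base units: kg / s^3

Checking each option against kg / s^3:
  A. W/m: ✗ does not match
  B. W·m²: ✗ does not match
  C. J/(s·m²): ✓ matches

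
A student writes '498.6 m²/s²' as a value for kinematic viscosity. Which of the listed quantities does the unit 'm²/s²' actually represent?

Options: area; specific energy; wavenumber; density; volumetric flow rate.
specific energy

kinematic viscosity should have units dimensionally equivalent to m^2 / s (e.g. m²/s).
The given unit 'm²/s²' reduces to m^2 / s^2. Of the listed options, that is the dimensionality of specific energy.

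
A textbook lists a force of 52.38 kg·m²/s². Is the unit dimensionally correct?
No

force has SI base units: kg * m / s^2
kg·m²/s² does NOT reduce to kg * m / s^2; a valid unit for force would be e.g. N.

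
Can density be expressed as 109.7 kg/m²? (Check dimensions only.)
No

density has SI base units: kg / m^3
kg/m² does NOT reduce to kg / m^3; a valid unit for density would be e.g. kg/m³.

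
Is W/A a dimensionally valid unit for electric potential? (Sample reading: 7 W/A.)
Yes

electric potential has SI base units: kg * m^2 / (A * s^3)
W/A reduces to the same SI base units, so it is a valid unit for electric potential.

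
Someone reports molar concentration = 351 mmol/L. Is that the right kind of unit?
Yes

molar concentration has SI base units: mol / m^3
mmol/L reduces to the same SI base units, so it is a valid unit for molar concentration.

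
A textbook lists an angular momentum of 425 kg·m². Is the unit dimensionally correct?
No

angular momentum has SI base units: kg * m^2 / s
kg·m² does NOT reduce to kg * m^2 / s; a valid unit for angular momentum would be e.g. kg·m²/s.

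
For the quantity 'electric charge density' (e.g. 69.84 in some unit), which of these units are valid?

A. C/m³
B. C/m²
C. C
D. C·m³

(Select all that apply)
A

electric charge density has SI base units: A * s / m^3

Checking each option against A * s / m^3:
  A. C/m³: ✓ matches
  B. C/m²: ✗ does not match
  C. C: ✗ does not match
  D. C·m³: ✗ does not match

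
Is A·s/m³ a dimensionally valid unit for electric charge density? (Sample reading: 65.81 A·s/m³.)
Yes

electric charge density has SI base units: A * s / m^3
A·s/m³ reduces to the same SI base units, so it is a valid unit for electric charge density.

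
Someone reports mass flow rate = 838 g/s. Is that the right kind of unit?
Yes

mass flow rate has SI base units: kg / s
g/s reduces to the same SI base units, so it is a valid unit for mass flow rate.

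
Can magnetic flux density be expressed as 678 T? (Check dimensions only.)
Yes

magnetic flux density has SI base units: kg / (A * s^2)
T reduces to the same SI base units, so it is a valid unit for magnetic flux density.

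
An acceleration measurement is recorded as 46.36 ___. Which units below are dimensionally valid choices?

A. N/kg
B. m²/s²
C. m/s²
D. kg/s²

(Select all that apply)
A, C

acceleration has SI base units: m / s^2

Checking each option against m / s^2:
  A. N/kg: ✓ matches
  B. m²/s²: ✗ does not match
  C. m/s²: ✓ matches
  D. kg/s²: ✗ does not match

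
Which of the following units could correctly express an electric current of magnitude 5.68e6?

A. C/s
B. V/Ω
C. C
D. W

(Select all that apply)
A, B

electric current has SI base units: A

Checking each option against A:
  A. C/s: ✓ matches
  B. V/Ω: ✓ matches
  C. C: ✗ does not match
  D. W: ✗ does not match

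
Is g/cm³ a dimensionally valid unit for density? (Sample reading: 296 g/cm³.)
Yes

density has SI base units: kg / m^3
g/cm³ reduces to the same SI base units, so it is a valid unit for density.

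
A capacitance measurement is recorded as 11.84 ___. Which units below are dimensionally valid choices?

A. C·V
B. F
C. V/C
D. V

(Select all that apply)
B

capacitance has SI base units: A^2 * s^4 / (kg * m^2)

Checking each option against A^2 * s^4 / (kg * m^2):
  A. C·V: ✗ does not match
  B. F: ✓ matches
  C. V/C: ✗ does not match
  D. V: ✗ does not match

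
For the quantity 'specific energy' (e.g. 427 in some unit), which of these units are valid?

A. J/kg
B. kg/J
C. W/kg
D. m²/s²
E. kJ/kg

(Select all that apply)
A, D, E

specific energy has SI base units: m^2 / s^2

Checking each option against m^2 / s^2:
  A. J/kg: ✓ matches
  B. kg/J: ✗ does not match
  C. W/kg: ✗ does not match
  D. m²/s²: ✓ matches
  E. kJ/kg: ✓ matches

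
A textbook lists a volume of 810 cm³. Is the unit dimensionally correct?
Yes

volume has SI base units: m^3
cm³ reduces to the same SI base units, so it is a valid unit for volume.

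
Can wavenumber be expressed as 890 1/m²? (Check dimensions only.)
No

wavenumber has SI base units: 1 / m
1/m² does NOT reduce to 1 / m; a valid unit for wavenumber would be e.g. 1/m.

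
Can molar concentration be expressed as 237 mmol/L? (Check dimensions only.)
Yes

molar concentration has SI base units: mol / m^3
mmol/L reduces to the same SI base units, so it is a valid unit for molar concentration.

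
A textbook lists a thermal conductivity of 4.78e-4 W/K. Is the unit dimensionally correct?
No

thermal conductivity has SI base units: kg * m / (s^3 * K)
W/K does NOT reduce to kg * m / (s^3 * K); a valid unit for thermal conductivity would be e.g. W/(m·K).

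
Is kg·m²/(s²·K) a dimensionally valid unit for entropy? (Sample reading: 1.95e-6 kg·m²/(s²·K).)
Yes

entropy has SI base units: kg * m^2 / (s^2 * K)
kg·m²/(s²·K) reduces to the same SI base units, so it is a valid unit for entropy.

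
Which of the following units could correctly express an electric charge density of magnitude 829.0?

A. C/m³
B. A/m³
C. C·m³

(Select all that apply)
A

electric charge density has SI base units: A * s / m^3

Checking each option against A * s / m^3:
  A. C/m³: ✓ matches
  B. A/m³: ✗ does not match
  C. C·m³: ✗ does not match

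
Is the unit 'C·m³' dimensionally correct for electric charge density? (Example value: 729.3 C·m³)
No

electric charge density has SI base units: A * s / m^3
C·m³ does NOT reduce to A * s / m^3; a valid unit for electric charge density would be e.g. C/m³.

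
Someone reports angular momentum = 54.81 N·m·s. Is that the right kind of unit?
Yes

angular momentum has SI base units: kg * m^2 / s
N·m·s reduces to the same SI base units, so it is a valid unit for angular momentum.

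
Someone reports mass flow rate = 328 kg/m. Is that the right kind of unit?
No

mass flow rate has SI base units: kg / s
kg/m does NOT reduce to kg / s; a valid unit for mass flow rate would be e.g. kg/s.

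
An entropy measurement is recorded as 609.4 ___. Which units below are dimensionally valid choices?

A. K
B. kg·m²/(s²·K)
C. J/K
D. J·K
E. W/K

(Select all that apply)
B, C

entropy has SI base units: kg * m^2 / (s^2 * K)

Checking each option against kg * m^2 / (s^2 * K):
  A. K: ✗ does not match
  B. kg·m²/(s²·K): ✓ matches
  C. J/K: ✓ matches
  D. J·K: ✗ does not match
  E. W/K: ✗ does not match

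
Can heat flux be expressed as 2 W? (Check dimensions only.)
No

heat flux has SI base units: kg / s^3
W does NOT reduce to kg / s^3; a valid unit for heat flux would be e.g. W/m².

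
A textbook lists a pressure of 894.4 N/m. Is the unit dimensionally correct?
No

pressure has SI base units: kg / (m * s^2)
N/m does NOT reduce to kg / (m * s^2); a valid unit for pressure would be e.g. Pa.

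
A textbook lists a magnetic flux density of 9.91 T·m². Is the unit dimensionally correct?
No

magnetic flux density has SI base units: kg / (A * s^2)
T·m² does NOT reduce to kg / (A * s^2); a valid unit for magnetic flux density would be e.g. T.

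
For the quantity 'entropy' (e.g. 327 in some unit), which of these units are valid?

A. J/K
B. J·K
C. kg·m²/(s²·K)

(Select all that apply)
A, C

entropy has SI base units: kg * m^2 / (s^2 * K)

Checking each option against kg * m^2 / (s^2 * K):
  A. J/K: ✓ matches
  B. J·K: ✗ does not match
  C. kg·m²/(s²·K): ✓ matches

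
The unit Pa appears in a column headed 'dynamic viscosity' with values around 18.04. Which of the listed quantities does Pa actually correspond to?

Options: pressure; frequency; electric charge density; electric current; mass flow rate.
pressure

dynamic viscosity should have units dimensionally equivalent to kg / (m * s) (e.g. Pa·s).
The given unit 'Pa' reduces to kg / (m * s^2). Of the listed options, that is the dimensionality of pressure.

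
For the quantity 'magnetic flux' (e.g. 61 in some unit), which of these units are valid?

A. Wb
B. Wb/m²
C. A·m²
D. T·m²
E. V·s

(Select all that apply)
A, D, E

magnetic flux has SI base units: kg * m^2 / (A * s^2)

Checking each option against kg * m^2 / (A * s^2):
  A. Wb: ✓ matches
  B. Wb/m²: ✗ does not match
  C. A·m²: ✗ does not match
  D. T·m²: ✓ matches
  E. V·s: ✓ matches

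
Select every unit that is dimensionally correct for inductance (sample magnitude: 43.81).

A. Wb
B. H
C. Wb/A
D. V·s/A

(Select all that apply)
B, C, D

inductance has SI base units: kg * m^2 / (A^2 * s^2)

Checking each option against kg * m^2 / (A^2 * s^2):
  A. Wb: ✗ does not match
  B. H: ✓ matches
  C. Wb/A: ✓ matches
  D. V·s/A: ✓ matches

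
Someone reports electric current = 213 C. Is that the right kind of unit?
No

electric current has SI base units: A
C does NOT reduce to A; a valid unit for electric current would be e.g. A.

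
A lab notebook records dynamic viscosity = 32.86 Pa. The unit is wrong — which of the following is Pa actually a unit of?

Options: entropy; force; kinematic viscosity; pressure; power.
pressure

dynamic viscosity should have units dimensionally equivalent to kg / (m * s) (e.g. Pa·s).
The given unit 'Pa' reduces to kg / (m * s^2). Of the listed options, that is the dimensionality of pressure.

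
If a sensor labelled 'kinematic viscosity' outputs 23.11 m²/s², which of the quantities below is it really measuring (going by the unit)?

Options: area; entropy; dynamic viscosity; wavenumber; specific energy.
specific energy

kinematic viscosity should have units dimensionally equivalent to m^2 / s (e.g. m²/s).
The given unit 'm²/s²' reduces to m^2 / s^2. Of the listed options, that is the dimensionality of specific energy.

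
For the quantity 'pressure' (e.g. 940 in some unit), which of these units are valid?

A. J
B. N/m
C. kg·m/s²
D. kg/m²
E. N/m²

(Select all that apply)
E

pressure has SI base units: kg / (m * s^2)

Checking each option against kg / (m * s^2):
  A. J: ✗ does not match
  B. N/m: ✗ does not match
  C. kg·m/s²: ✗ does not match
  D. kg/m²: ✗ does not match
  E. N/m²: ✓ matches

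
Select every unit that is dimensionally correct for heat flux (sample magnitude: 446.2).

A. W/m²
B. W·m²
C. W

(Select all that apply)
A

heat flux has SI base units: kg / s^3

Checking each option against kg / s^3:
  A. W/m²: ✓ matches
  B. W·m²: ✗ does not match
  C. W: ✗ does not match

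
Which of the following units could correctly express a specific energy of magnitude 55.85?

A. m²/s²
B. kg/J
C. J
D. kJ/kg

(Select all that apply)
A, D

specific energy has SI base units: m^2 / s^2

Checking each option against m^2 / s^2:
  A. m²/s²: ✓ matches
  B. kg/J: ✗ does not match
  C. J: ✗ does not match
  D. kJ/kg: ✓ matches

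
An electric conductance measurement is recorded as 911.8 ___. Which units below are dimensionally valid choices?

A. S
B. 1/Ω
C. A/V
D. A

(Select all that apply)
A, B, C

electric conductance has SI base units: A^2 * s^3 / (kg * m^2)

Checking each option against A^2 * s^3 / (kg * m^2):
  A. S: ✓ matches
  B. 1/Ω: ✓ matches
  C. A/V: ✓ matches
  D. A: ✗ does not match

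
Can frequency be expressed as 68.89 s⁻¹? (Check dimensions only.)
Yes

frequency has SI base units: 1 / s
s⁻¹ reduces to the same SI base units, so it is a valid unit for frequency.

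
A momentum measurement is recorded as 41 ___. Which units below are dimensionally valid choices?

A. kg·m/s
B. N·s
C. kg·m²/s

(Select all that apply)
A, B

momentum has SI base units: kg * m / s

Checking each option against kg * m / s:
  A. kg·m/s: ✓ matches
  B. N·s: ✓ matches
  C. kg·m²/s: ✗ does not match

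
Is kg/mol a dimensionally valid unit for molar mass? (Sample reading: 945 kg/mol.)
Yes

molar mass has SI base units: kg / mol
kg/mol reduces to the same SI base units, so it is a valid unit for molar mass.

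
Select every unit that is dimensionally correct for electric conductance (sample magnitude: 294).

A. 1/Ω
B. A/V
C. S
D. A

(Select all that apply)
A, B, C

electric conductance has SI base units: A^2 * s^3 / (kg * m^2)

Checking each option against A^2 * s^3 / (kg * m^2):
  A. 1/Ω: ✓ matches
  B. A/V: ✓ matches
  C. S: ✓ matches
  D. A: ✗ does not match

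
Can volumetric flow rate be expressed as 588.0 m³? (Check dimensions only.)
No

volumetric flow rate has SI base units: m^3 / s
m³ does NOT reduce to m^3 / s; a valid unit for volumetric flow rate would be e.g. m³/s.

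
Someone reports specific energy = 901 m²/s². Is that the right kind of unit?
Yes

specific energy has SI base units: m^2 / s^2
m²/s² reduces to the same SI base units, so it is a valid unit for specific energy.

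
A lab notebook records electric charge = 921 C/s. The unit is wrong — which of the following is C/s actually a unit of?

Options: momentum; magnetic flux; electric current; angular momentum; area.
electric current

electric charge should have units dimensionally equivalent to A * s (e.g. C).
The given unit 'C/s' reduces to A. Of the listed options, that is the dimensionality of electric current.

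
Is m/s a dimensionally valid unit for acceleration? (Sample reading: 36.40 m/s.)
No

acceleration has SI base units: m / s^2
m/s does NOT reduce to m / s^2; a valid unit for acceleration would be e.g. m/s².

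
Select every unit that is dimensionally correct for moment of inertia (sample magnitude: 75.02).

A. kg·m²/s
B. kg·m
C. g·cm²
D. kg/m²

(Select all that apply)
C

moment of inertia has SI base units: kg * m^2

Checking each option against kg * m^2:
  A. kg·m²/s: ✗ does not match
  B. kg·m: ✗ does not match
  C. g·cm²: ✓ matches
  D. kg/m²: ✗ does not match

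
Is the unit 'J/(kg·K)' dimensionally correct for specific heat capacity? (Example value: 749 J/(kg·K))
Yes

specific heat capacity has SI base units: m^2 / (s^2 * K)
J/(kg·K) reduces to the same SI base units, so it is a valid unit for specific heat capacity.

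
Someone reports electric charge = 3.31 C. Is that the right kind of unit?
Yes

electric charge has SI base units: A * s
C reduces to the same SI base units, so it is a valid unit for electric charge.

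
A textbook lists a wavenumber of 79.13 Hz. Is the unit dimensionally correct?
No

wavenumber has SI base units: 1 / m
Hz does NOT reduce to 1 / m; a valid unit for wavenumber would be e.g. 1/m.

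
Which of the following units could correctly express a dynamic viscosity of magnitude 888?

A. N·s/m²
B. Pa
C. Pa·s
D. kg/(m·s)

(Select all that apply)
A, C, D

dynamic viscosity has SI base units: kg / (m * s)

Checking each option against kg / (m * s):
  A. N·s/m²: ✓ matches
  B. Pa: ✗ does not match
  C. Pa·s: ✓ matches
  D. kg/(m·s): ✓ matches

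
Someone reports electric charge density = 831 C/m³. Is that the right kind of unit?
Yes

electric charge density has SI base units: A * s / m^3
C/m³ reduces to the same SI base units, so it is a valid unit for electric charge density.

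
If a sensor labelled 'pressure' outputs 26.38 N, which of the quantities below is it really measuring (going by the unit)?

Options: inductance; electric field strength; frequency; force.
force

pressure should have units dimensionally equivalent to kg / (m * s^2) (e.g. Pa).
The given unit 'N' reduces to kg * m / s^2. Of the listed options, that is the dimensionality of force.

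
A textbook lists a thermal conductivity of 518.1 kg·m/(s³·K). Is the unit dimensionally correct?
Yes

thermal conductivity has SI base units: kg * m / (s^3 * K)
kg·m/(s³·K) reduces to the same SI base units, so it is a valid unit for thermal conductivity.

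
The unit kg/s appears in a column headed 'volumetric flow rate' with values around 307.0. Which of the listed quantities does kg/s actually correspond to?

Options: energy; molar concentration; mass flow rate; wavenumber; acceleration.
mass flow rate

volumetric flow rate should have units dimensionally equivalent to m^3 / s (e.g. m³/s).
The given unit 'kg/s' reduces to kg / s. Of the listed options, that is the dimensionality of mass flow rate.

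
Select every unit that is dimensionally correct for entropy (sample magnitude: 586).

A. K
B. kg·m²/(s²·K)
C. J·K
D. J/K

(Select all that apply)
B, D

entropy has SI base units: kg * m^2 / (s^2 * K)

Checking each option against kg * m^2 / (s^2 * K):
  A. K: ✗ does not match
  B. kg·m²/(s²·K): ✓ matches
  C. J·K: ✗ does not match
  D. J/K: ✓ matches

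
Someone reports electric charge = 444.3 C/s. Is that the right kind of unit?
No

electric charge has SI base units: A * s
C/s does NOT reduce to A * s; a valid unit for electric charge would be e.g. C.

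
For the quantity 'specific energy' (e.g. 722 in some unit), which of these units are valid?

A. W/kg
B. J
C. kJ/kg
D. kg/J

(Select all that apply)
C

specific energy has SI base units: m^2 / s^2

Checking each option against m^2 / s^2:
  A. W/kg: ✗ does not match
  B. J: ✗ does not match
  C. kJ/kg: ✓ matches
  D. kg/J: ✗ does not match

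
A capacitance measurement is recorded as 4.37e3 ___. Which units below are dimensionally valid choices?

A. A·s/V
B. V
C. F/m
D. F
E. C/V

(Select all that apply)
A, D, E

capacitance has SI base units: A^2 * s^4 / (kg * m^2)

Checking each option against A^2 * s^4 / (kg * m^2):
  A. A·s/V: ✓ matches
  B. V: ✗ does not match
  C. F/m: ✗ does not match
  D. F: ✓ matches
  E. C/V: ✓ matches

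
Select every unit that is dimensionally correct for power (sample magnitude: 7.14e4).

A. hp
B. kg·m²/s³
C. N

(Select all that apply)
A, B

power has SI base units: kg * m^2 / s^3

Checking each option against kg * m^2 / s^3:
  A. hp: ✓ matches
  B. kg·m²/s³: ✓ matches
  C. N: ✗ does not match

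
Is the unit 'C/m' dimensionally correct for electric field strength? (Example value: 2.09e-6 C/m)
No

electric field strength has SI base units: kg * m / (A * s^3)
C/m does NOT reduce to kg * m / (A * s^3); a valid unit for electric field strength would be e.g. V/m.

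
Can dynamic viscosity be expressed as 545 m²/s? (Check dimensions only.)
No

dynamic viscosity has SI base units: kg / (m * s)
m²/s does NOT reduce to kg / (m * s); a valid unit for dynamic viscosity would be e.g. Pa·s.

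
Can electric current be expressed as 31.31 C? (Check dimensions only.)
No

electric current has SI base units: A
C does NOT reduce to A; a valid unit for electric current would be e.g. A.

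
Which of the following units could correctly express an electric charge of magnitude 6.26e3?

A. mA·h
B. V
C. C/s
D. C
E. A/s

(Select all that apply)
A, D

electric charge has SI base units: A * s

Checking each option against A * s:
  A. mA·h: ✓ matches
  B. V: ✗ does not match
  C. C/s: ✗ does not match
  D. C: ✓ matches
  E. A/s: ✗ does not match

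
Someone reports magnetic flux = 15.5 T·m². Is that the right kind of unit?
Yes

magnetic flux has SI base units: kg * m^2 / (A * s^2)
T·m² reduces to the same SI base units, so it is a valid unit for magnetic flux.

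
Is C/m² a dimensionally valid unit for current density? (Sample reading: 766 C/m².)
No

current density has SI base units: A / m^2
C/m² does NOT reduce to A / m^2; a valid unit for current density would be e.g. A/m².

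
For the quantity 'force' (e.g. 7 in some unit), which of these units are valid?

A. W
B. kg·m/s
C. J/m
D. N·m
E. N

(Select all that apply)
C, E

force has SI base units: kg * m / s^2

Checking each option against kg * m / s^2:
  A. W: ✗ does not match
  B. kg·m/s: ✗ does not match
  C. J/m: ✓ matches
  D. N·m: ✗ does not match
  E. N: ✓ matches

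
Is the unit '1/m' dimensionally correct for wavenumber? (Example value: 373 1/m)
Yes

wavenumber has SI base units: 1 / m
1/m reduces to the same SI base units, so it is a valid unit for wavenumber.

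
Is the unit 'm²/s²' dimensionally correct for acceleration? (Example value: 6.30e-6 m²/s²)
No

acceleration has SI base units: m / s^2
m²/s² does NOT reduce to m / s^2; a valid unit for acceleration would be e.g. m/s².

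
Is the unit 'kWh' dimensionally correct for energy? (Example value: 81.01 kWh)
Yes

energy has SI base units: kg * m^2 / s^2
kWh reduces to the same SI base units, so it is a valid unit for energy.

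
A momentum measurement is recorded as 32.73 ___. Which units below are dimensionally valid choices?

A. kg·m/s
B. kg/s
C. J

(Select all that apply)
A

momentum has SI base units: kg * m / s

Checking each option against kg * m / s:
  A. kg·m/s: ✓ matches
  B. kg/s: ✗ does not match
  C. J: ✗ does not match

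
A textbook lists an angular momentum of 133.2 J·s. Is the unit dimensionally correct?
Yes

angular momentum has SI base units: kg * m^2 / s
J·s reduces to the same SI base units, so it is a valid unit for angular momentum.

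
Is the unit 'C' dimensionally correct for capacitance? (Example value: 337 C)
No

capacitance has SI base units: A^2 * s^4 / (kg * m^2)
C does NOT reduce to A^2 * s^4 / (kg * m^2); a valid unit for capacitance would be e.g. F.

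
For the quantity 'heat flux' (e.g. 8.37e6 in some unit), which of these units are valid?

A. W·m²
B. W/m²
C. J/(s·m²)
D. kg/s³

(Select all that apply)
B, C, D

heat flux has SI base units: kg / s^3

Checking each option against kg / s^3:
  A. W·m²: ✗ does not match
  B. W/m²: ✓ matches
  C. J/(s·m²): ✓ matches
  D. kg/s³: ✓ matches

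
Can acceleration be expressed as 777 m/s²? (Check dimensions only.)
Yes

acceleration has SI base units: m / s^2
m/s² reduces to the same SI base units, so it is a valid unit for acceleration.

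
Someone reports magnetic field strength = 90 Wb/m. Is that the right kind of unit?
No

magnetic field strength has SI base units: A / m
Wb/m does NOT reduce to A / m; a valid unit for magnetic field strength would be e.g. A/m.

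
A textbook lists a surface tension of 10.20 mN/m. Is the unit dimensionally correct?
Yes

surface tension has SI base units: kg / s^2
mN/m reduces to the same SI base units, so it is a valid unit for surface tension.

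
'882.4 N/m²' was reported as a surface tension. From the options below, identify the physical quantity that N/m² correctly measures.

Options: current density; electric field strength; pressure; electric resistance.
pressure

surface tension should have units dimensionally equivalent to kg / s^2 (e.g. N/m).
The given unit 'N/m²' reduces to kg / (m * s^2). Of the listed options, that is the dimensionality of pressure.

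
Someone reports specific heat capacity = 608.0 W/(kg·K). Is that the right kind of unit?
No

specific heat capacity has SI base units: m^2 / (s^2 * K)
W/(kg·K) does NOT reduce to m^2 / (s^2 * K); a valid unit for specific heat capacity would be e.g. J/(kg·K).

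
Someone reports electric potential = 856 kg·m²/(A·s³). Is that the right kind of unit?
Yes

electric potential has SI base units: kg * m^2 / (A * s^3)
kg·m²/(A·s³) reduces to the same SI base units, so it is a valid unit for electric potential.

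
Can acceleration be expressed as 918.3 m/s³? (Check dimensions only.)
No

acceleration has SI base units: m / s^2
m/s³ does NOT reduce to m / s^2; a valid unit for acceleration would be e.g. m/s².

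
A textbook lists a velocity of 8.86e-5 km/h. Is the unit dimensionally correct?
Yes

velocity has SI base units: m / s
km/h reduces to the same SI base units, so it is a valid unit for velocity.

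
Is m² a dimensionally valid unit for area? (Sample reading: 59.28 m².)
Yes

area has SI base units: m^2
m² reduces to the same SI base units, so it is a valid unit for area.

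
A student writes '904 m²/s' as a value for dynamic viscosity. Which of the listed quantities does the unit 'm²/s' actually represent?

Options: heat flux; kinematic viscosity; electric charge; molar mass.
kinematic viscosity

dynamic viscosity should have units dimensionally equivalent to kg / (m * s) (e.g. Pa·s).
The given unit 'm²/s' reduces to m^2 / s. Of the listed options, that is the dimensionality of kinematic viscosity.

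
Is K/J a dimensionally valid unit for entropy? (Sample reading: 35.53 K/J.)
No

entropy has SI base units: kg * m^2 / (s^2 * K)
K/J does NOT reduce to kg * m^2 / (s^2 * K); a valid unit for entropy would be e.g. J/K.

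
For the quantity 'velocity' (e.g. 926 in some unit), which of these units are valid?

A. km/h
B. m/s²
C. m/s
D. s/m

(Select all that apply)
A, C

velocity has SI base units: m / s

Checking each option against m / s:
  A. km/h: ✓ matches
  B. m/s²: ✗ does not match
  C. m/s: ✓ matches
  D. s/m: ✗ does not match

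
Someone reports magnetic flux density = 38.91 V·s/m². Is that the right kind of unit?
Yes

magnetic flux density has SI base units: kg / (A * s^2)
V·s/m² reduces to the same SI base units, so it is a valid unit for magnetic flux density.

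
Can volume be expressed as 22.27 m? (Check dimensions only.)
No

volume has SI base units: m^3
m does NOT reduce to m^3; a valid unit for volume would be e.g. m³.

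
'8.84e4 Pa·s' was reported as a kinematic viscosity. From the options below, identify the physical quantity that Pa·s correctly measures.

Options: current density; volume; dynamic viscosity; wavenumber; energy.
dynamic viscosity

kinematic viscosity should have units dimensionally equivalent to m^2 / s (e.g. m²/s).
The given unit 'Pa·s' reduces to kg / (m * s). Of the listed options, that is the dimensionality of dynamic viscosity.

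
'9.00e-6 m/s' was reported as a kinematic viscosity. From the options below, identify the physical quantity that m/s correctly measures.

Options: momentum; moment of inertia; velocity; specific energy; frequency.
velocity

kinematic viscosity should have units dimensionally equivalent to m^2 / s (e.g. m²/s).
The given unit 'm/s' reduces to m / s. Of the listed options, that is the dimensionality of velocity.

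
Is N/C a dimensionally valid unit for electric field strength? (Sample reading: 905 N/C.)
Yes

electric field strength has SI base units: kg * m / (A * s^3)
N/C reduces to the same SI base units, so it is a valid unit for electric field strength.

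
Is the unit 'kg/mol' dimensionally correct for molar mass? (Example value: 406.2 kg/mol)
Yes

molar mass has SI base units: kg / mol
kg/mol reduces to the same SI base units, so it is a valid unit for molar mass.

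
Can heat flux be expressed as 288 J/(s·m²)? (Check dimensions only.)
Yes

heat flux has SI base units: kg / s^3
J/(s·m²) reduces to the same SI base units, so it is a valid unit for heat flux.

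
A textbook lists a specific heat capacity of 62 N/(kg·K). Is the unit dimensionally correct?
No

specific heat capacity has SI base units: m^2 / (s^2 * K)
N/(kg·K) does NOT reduce to m^2 / (s^2 * K); a valid unit for specific heat capacity would be e.g. J/(kg·K).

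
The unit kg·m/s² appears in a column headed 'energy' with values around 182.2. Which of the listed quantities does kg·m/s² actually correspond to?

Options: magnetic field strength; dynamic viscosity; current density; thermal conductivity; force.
force

energy should have units dimensionally equivalent to kg * m^2 / s^2 (e.g. J).
The given unit 'kg·m/s²' reduces to kg * m / s^2. Of the listed options, that is the dimensionality of force.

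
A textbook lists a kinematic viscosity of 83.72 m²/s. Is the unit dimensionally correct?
Yes

kinematic viscosity has SI base units: m^2 / s
m²/s reduces to the same SI base units, so it is a valid unit for kinematic viscosity.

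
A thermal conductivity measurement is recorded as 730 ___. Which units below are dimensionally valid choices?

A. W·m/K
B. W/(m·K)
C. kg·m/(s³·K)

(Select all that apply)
B, C

thermal conductivity has SI base units: kg * m / (s^3 * K)

Checking each option against kg * m / (s^3 * K):
  A. W·m/K: ✗ does not match
  B. W/(m·K): ✓ matches
  C. kg·m/(s³·K): ✓ matches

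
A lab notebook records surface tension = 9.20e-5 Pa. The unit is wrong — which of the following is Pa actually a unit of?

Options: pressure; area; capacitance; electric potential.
pressure

surface tension should have units dimensionally equivalent to kg / s^2 (e.g. N/m).
The given unit 'Pa' reduces to kg / (m * s^2). Of the listed options, that is the dimensionality of pressure.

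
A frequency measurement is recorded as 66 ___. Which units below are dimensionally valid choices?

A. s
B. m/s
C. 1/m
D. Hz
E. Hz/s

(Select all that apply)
D

frequency has SI base units: 1 / s

Checking each option against 1 / s:
  A. s: ✗ does not match
  B. m/s: ✗ does not match
  C. 1/m: ✗ does not match
  D. Hz: ✓ matches
  E. Hz/s: ✗ does not match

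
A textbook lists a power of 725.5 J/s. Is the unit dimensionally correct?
Yes

power has SI base units: kg * m^2 / s^3
J/s reduces to the same SI base units, so it is a valid unit for power.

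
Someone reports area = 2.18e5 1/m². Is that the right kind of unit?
No

area has SI base units: m^2
1/m² does NOT reduce to m^2; a valid unit for area would be e.g. m².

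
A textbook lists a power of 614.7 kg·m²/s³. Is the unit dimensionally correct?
Yes

power has SI base units: kg * m^2 / s^3
kg·m²/s³ reduces to the same SI base units, so it is a valid unit for power.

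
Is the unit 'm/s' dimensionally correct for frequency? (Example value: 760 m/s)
No

frequency has SI base units: 1 / s
m/s does NOT reduce to 1 / s; a valid unit for frequency would be e.g. Hz.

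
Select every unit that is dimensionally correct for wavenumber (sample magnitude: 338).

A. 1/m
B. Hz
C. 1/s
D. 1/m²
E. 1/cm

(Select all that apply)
A, E

wavenumber has SI base units: 1 / m

Checking each option against 1 / m:
  A. 1/m: ✓ matches
  B. Hz: ✗ does not match
  C. 1/s: ✗ does not match
  D. 1/m²: ✗ does not match
  E. 1/cm: ✓ matches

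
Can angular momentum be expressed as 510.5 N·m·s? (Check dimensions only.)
Yes

angular momentum has SI base units: kg * m^2 / s
N·m·s reduces to the same SI base units, so it is a valid unit for angular momentum.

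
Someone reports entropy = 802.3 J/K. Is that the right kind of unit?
Yes

entropy has SI base units: kg * m^2 / (s^2 * K)
J/K reduces to the same SI base units, so it is a valid unit for entropy.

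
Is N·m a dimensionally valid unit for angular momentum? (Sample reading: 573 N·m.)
No

angular momentum has SI base units: kg * m^2 / s
N·m does NOT reduce to kg * m^2 / s; a valid unit for angular momentum would be e.g. kg·m²/s.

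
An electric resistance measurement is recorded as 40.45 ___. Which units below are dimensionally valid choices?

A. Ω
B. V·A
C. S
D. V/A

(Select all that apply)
A, D

electric resistance has SI base units: kg * m^2 / (A^2 * s^3)

Checking each option against kg * m^2 / (A^2 * s^3):
  A. Ω: ✓ matches
  B. V·A: ✗ does not match
  C. S: ✗ does not match
  D. V/A: ✓ matches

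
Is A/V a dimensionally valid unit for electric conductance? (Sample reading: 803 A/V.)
Yes

electric conductance has SI base units: A^2 * s^3 / (kg * m^2)
A/V reduces to the same SI base units, so it is a valid unit for electric conductance.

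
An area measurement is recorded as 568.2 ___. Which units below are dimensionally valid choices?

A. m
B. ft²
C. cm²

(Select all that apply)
B, C

area has SI base units: m^2

Checking each option against m^2:
  A. m: ✗ does not match
  B. ft²: ✓ matches
  C. cm²: ✓ matches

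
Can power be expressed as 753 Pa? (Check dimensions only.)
No

power has SI base units: kg * m^2 / s^3
Pa does NOT reduce to kg * m^2 / s^3; a valid unit for power would be e.g. W.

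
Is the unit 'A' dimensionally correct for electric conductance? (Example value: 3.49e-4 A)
No

electric conductance has SI base units: A^2 * s^3 / (kg * m^2)
A does NOT reduce to A^2 * s^3 / (kg * m^2); a valid unit for electric conductance would be e.g. S.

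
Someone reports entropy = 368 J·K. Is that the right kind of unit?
No

entropy has SI base units: kg * m^2 / (s^2 * K)
J·K does NOT reduce to kg * m^2 / (s^2 * K); a valid unit for entropy would be e.g. J/K.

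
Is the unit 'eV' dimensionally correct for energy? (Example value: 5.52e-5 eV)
Yes

energy has SI base units: kg * m^2 / s^2
eV reduces to the same SI base units, so it is a valid unit for energy.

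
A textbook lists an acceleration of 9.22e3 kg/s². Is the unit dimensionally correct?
No

acceleration has SI base units: m / s^2
kg/s² does NOT reduce to m / s^2; a valid unit for acceleration would be e.g. m/s².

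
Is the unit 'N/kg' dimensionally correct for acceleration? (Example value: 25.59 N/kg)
Yes

acceleration has SI base units: m / s^2
N/kg reduces to the same SI base units, so it is a valid unit for acceleration.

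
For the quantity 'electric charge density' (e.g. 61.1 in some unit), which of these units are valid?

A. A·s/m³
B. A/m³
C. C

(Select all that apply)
A

electric charge density has SI base units: A * s / m^3

Checking each option against A * s / m^3:
  A. A·s/m³: ✓ matches
  B. A/m³: ✗ does not match
  C. C: ✗ does not match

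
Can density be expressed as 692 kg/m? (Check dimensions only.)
No

density has SI base units: kg / m^3
kg/m does NOT reduce to kg / m^3; a valid unit for density would be e.g. kg/m³.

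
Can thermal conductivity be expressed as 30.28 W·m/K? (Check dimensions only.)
No

thermal conductivity has SI base units: kg * m / (s^3 * K)
W·m/K does NOT reduce to kg * m / (s^3 * K); a valid unit for thermal conductivity would be e.g. W/(m·K).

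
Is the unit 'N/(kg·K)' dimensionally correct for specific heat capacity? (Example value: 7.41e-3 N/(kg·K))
No

specific heat capacity has SI base units: m^2 / (s^2 * K)
N/(kg·K) does NOT reduce to m^2 / (s^2 * K); a valid unit for specific heat capacity would be e.g. J/(kg·K).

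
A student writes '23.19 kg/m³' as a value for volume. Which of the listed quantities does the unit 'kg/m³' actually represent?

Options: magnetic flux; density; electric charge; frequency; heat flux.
density

volume should have units dimensionally equivalent to m^3 (e.g. m³).
The given unit 'kg/m³' reduces to kg / m^3. Of the listed options, that is the dimensionality of density.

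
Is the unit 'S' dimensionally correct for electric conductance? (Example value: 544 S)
Yes

electric conductance has SI base units: A^2 * s^3 / (kg * m^2)
S reduces to the same SI base units, so it is a valid unit for electric conductance.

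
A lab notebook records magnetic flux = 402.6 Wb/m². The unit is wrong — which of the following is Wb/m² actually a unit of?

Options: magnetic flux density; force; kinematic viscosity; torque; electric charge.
magnetic flux density

magnetic flux should have units dimensionally equivalent to kg * m^2 / (A * s^2) (e.g. Wb).
The given unit 'Wb/m²' reduces to kg / (A * s^2). Of the listed options, that is the dimensionality of magnetic flux density.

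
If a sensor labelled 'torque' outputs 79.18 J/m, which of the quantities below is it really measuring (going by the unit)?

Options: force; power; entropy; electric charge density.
force

torque should have units dimensionally equivalent to kg * m^2 / s^2 (e.g. N·m).
The given unit 'J/m' reduces to kg * m / s^2. Of the listed options, that is the dimensionality of force.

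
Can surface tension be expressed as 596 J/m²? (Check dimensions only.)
Yes

surface tension has SI base units: kg / s^2
J/m² reduces to the same SI base units, so it is a valid unit for surface tension.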